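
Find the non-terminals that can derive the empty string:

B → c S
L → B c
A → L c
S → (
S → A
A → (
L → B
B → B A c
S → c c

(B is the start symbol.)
None

A non-terminal is nullable if it can derive ε (the empty string): either it has an ε-production, or it has a production whose right-hand side consists entirely of nullable non-terminals.

There are no ε-productions, so no non-terminal can derive ε.
No non-terminals are nullable.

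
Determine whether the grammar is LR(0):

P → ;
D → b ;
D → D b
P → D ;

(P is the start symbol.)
Yes, the grammar is LR(0)

A grammar is LR(0) if no state in the canonical LR(0) collection has:
  - both a shift item (dot before a terminal) and a complete item (shift-reduce conflict), or
  - two or more complete items (reduce-reduce conflict; the accept item [P' → P .] counts as a complete item here).

Augment with P' → P and build the canonical LR(0) collection (I0 = CLOSURE({[P' → . P]}), then GOTO on every symbol after a dot until no new states appear). It has 8 states:
  I0: { [D → . D b], [D → . b ;], [P → . ;], [P → . D ;], [P' → . P] }  — shift
  I1: { [P → ; .] }  — reduce
  I2: { [D → D . b], [P → D . ;] }  — shift
  I3: { [P' → P .] }  — accept
  I4: { [D → b . ;] }  — shift
  I5: { [D → b ; .] }  — reduce
  I6: { [P → D ; .] }  — reduce
  I7: { [D → D b .] }  — reduce

Every state is either a pure shift/goto state or contains exactly one complete item and nothing to shift — no conflicts. The grammar is LR(0).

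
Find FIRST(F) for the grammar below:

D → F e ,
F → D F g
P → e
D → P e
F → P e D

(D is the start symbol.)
{ 'e' }

FIRST sets of the other non-terminals involved (by the same procedure, iterated to a fixed point):
  FIRST(D) = { 'e' }
  FIRST(P) = { 'e' }

From F → D F g:
  - D is a non-terminal: add FIRST(D) \ {ε} = { 'e' }
    D is not nullable, so stop
From F → P e D:
  - P is a non-terminal: add FIRST(P) \ {ε} = { 'e' }
    P is not nullable, so stop

Collecting: FIRST(F) = { 'e' }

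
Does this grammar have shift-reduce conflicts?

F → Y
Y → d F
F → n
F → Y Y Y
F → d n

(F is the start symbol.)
A shift-reduce conflict occurs when an LR(0) state has both:
  - a complete (reduce) item [A → α .] (dot at the end), and
  - a shift item [B → β . c γ] (dot before a terminal).

Augment with F' → F and build the canonical LR(0) collection (I0 = CLOSURE({[F' → . F]}), then GOTO on every symbol after a dot until no new states appear). It has 10 states:
  I0: { [F → . Y Y Y], [F → . Y], [F → . d n], [F → . n], [F' → . F], [Y → . d F] }  — shift
  I1: { [F' → F .] }  — accept
  I2: { [F → Y . Y Y], [F → Y .], [Y → . d F] }  — shift, reduce
  I3: { [F → . Y Y Y], [F → . Y], [F → . d n], [F → . n], [F → d . n], [Y → . d F], [Y → d . F] }  — shift
  I4: { [F → n .] }  — reduce
  I5: { [Y → d F .] }  — reduce
  I6: { [F → d n .], [F → n .] }  — 2 reduces
  I7: { [F → Y Y . Y], [Y → . d F] }  — shift
  I8: { [F → . Y Y Y], [F → . Y], [F → . d n], [F → . n], [Y → . d F], [Y → d . F] }  — shift
  I9: { [F → Y Y Y .] }  — reduce

I2 contains reduce item [F → Y .] and shift item [Y → . d F] — shift-reduce conflict.

Answer: Yes — I2: [F → Y .] vs [Y → . d F]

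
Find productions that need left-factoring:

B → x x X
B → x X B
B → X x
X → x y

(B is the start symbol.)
Yes, B has productions with common prefix 'x'

Left-factoring is needed when two productions for the same non-terminal
share a common prefix on the right-hand side.

Productions for B:
  B → x x X
  B → x X B
  B → X x

Found common prefix 'x' in productions for B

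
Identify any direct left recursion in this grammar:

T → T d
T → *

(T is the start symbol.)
Yes, T is left-recursive

Direct left recursion occurs when N → N α for some non-terminal N (the right-hand side begins with the left-hand side itself).

T → T d: LEFT RECURSIVE (starts with T)
T → *: starts with '*'

The grammar has direct left recursion on: T.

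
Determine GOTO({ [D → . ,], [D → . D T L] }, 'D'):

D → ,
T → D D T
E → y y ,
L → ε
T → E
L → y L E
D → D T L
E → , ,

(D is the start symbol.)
GOTO(I, 'D') = CLOSURE({ [A → αX.β] : [A → α.Xβ] ∈ I, X = 'D' })

Items with dot before 'D', with the dot advanced:
  [D → . D T L] → [D → D . T L]
Closure of the advanced items:
  [D → D . T L] has the dot before T: add [T → . D D T], [T → . E]
  [T → . D D T] has the dot before D: add [D → . ,], [D → . D T L]
  [T → . E] has the dot before E: add [E → . y y ,], [E → . , ,]

GOTO = { [D → . ,], [D → . D T L], [D → D . T L], [E → . , ,], [E → . y y ,], [T → . D D T], [T → . E] }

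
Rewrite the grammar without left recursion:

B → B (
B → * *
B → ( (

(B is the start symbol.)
B → * * B'
B → ( ( B'
B' → ( B'
B' → ε

B is directly left-recursive. The standard transformation for
  A → A α₁ | ... | A α_m | β₁ | ... | β_n
is
  A  → β₁ A' | ... | β_n A'
  A' → α₁ A' | ... | α_m A' | ε

B → * * becomes B → * * B'
B → ( ( becomes B → ( ( B'
B → B ( becomes B' → ( B'
Add B' → ε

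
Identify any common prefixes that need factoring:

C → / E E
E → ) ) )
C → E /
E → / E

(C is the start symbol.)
Left-factoring is needed when two productions for the same non-terminal
share a common prefix on the right-hand side.

Productions for C:
  C → / E E
  C → E /
Productions for E:
  E → ) ) )
  E → / E

No common prefixes found.

Answer: No, left-factoring is not needed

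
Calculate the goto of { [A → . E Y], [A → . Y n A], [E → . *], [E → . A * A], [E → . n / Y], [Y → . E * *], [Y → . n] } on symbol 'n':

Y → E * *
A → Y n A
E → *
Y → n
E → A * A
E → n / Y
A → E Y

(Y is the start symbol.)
{ [E → n . / Y], [Y → n .] }

GOTO(I, 'n') = CLOSURE({ [A → αX.β] : [A → α.Xβ] ∈ I, X = 'n' })

Items with dot before 'n', with the dot advanced:
  [E → . n / Y] → [E → n . / Y]
  [Y → . n] → [Y → n .]
Closure adds nothing (no advanced item has the dot before a non-terminal).

GOTO = { [E → n . / Y], [Y → n .] }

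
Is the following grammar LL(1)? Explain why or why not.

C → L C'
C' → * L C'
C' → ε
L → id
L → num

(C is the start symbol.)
Yes, the grammar is LL(1).

A grammar is LL(1) if for each non-terminal N with multiple productions, the predict sets of those productions are pairwise disjoint, where PREDICT(N → α) = (FIRST(α) \ {ε}) ∪ (FOLLOW(N) if α ⇒* ε).

Relevant sets:
  FOLLOW(C') = { $ }

For C':
  PREDICT(C' → '*' L C') = { '*' }
  PREDICT(C' → ε) = { $ }
For L:
  PREDICT(L → id) = { 'id' }
  PREDICT(L → num) = { 'num' }
C has a single production, so nothing to check there.

All predict sets are disjoint. The grammar IS LL(1).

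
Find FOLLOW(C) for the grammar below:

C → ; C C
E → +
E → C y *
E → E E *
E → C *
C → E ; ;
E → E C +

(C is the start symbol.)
{ $, '*', '+', ';', 'y' }

To compute FOLLOW(C), find every occurrence of C on a right-hand side N → α C β: add FIRST(β) \ {ε}, and if β is empty or nullable also add FOLLOW(N). Iterate to a fixed point.

C is the start symbol, so $ ∈ FOLLOW(C).
In C → ; C C: C is followed by C, add FIRST(C) \ {ε} = { '+', ';' }
In C → ; C C: C is at the end; this adds FOLLOW(C) to itself — nothing new
In E → C y *: C is followed by y '*', add FIRST(y '*') \ {ε} = { 'y' }
In E → C *: C is followed by '*', add FIRST('*') \ {ε} = { '*' }
In E → E C +: C is followed by '+', add FIRST('+') \ {ε} = { '+' }

Taking the union: FOLLOW(C) = { $, '*', '+', ';', 'y' }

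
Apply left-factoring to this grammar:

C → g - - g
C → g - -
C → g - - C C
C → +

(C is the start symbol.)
C → g - - C'
C' → g
C' → ε
C' → C C
C → +

Left-factoring transforms A → αβ₁ | αβ₂ into A → αA' and A' → β₁ | β₂
(α is the longest common prefix among the alternatives). Repeat until
no nonterminal has two alternatives with a common prefix.

Round 1: C has alternatives sharing prefix 'g - -'. Introduce C': C → g - - C'
  Add: C' → g
  Add: C' → ε
  Add: C' → C C

No remaining common prefixes — done.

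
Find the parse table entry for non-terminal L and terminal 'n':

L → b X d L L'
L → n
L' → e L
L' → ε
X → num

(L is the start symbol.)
To find M[L, 'n'], we find productions for L where 'n' is in the predict set (PREDICT(N → α) = (FIRST(α) \ {ε}) ∪ (FOLLOW(N) if α ⇒* ε)).

L → b X d L L': PREDICT = { 'b' }
L → n: PREDICT = { 'n' }
  'n' is in predict set, so this production goes in M[L, 'n']

M[L, 'n'] = L → n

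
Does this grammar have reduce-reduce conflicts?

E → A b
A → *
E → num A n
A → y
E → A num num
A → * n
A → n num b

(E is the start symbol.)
A reduce-reduce conflict occurs when an LR(0) state has two complete items [A → α .] and [B → β .] — both call for a reduction, and with no lookahead the parser cannot choose between them.

Augment with E' → E and build the canonical LR(0) collection (I0 = CLOSURE({[E' → . E]}), then GOTO on every symbol after a dot until no new states appear). It has 15 states:
  I0: { [A → . * n], [A → . *], [A → . n num b], [A → . y], [E → . A b], [E → . A num num], [E → . num A n], [E' → . E] }  — shift
  I1: { [A → * . n], [A → * .] }  — shift, reduce
  I2: { [E → A . b], [E → A . num num] }  — shift
  I3: { [E' → E .] }  — accept
  I4: { [A → n . num b] }  — shift
  I5: { [A → . * n], [A → . *], [A → . n num b], [A → . y], [E → num . A n] }  — shift
  I6: { [A → y .] }  — reduce
  I7: { [E → num A . n] }  — shift
  I8: { [E → num A n .] }  — reduce
  I9: { [A → n num . b] }  — shift
  I10: { [A → n num b .] }  — reduce
  I11: { [E → A b .] }  — reduce
  I12: { [E → A num . num] }  — shift
  I13: { [E → A num num .] }  — reduce
  I14: { [A → * n .] }  — reduce

No state contains more than one complete item.

Answer: No reduce-reduce conflicts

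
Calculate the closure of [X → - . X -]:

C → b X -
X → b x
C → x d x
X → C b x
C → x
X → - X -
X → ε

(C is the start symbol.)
{ [C → . b X -], [C → . x d x], [C → . x], [X → - . X -], [X → . - X -], [X → . C b x], [X → . b x], [X → .] }

Start with: [X → - . X -]
  [X → - . X -] has the dot before X: add [X → . b x], [X → . C b x], [X → . - X -], [X → .]
  [X → . C b x] has the dot before C: add [C → . b X -], [C → . x d x], [C → . x]
No further items can be added.

CLOSURE = { [C → . b X -], [C → . x d x], [C → . x], [X → - . X -], [X → . - X -], [X → . C b x], [X → . b x], [X → .] }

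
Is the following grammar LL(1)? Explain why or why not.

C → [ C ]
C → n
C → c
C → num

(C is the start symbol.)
For C:
  PREDICT(C → '[' C ']') = { '[' }
  PREDICT(C → n) = { 'n' }
  PREDICT(C → c) = { 'c' }
  PREDICT(C → num) = { 'num' }

All predict sets are disjoint. The grammar IS LL(1).

Answer: Yes, the grammar is LL(1).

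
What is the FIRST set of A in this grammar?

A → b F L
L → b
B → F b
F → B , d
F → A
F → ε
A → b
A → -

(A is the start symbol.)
To compute FIRST(A), examine every production with A on the left-hand side, reading each right-hand side left to right until a non-nullable symbol is reached.

From A → b F L:
  - b is a terminal: add 'b' and stop
From A → b:
  - b is a terminal: add 'b' and stop
From A → -:
  - '-' is a terminal: add '-' and stop

Collecting: FIRST(A) = { '-', 'b' }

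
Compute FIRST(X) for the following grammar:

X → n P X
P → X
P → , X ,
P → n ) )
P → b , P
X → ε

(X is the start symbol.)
To compute FIRST(X), examine every production with X on the left-hand side, reading each right-hand side left to right until a non-nullable symbol is reached.

From X → n P X:
  - n is a terminal: add 'n' and stop
From X → ε:
  - ε-production, so ε ∈ FIRST(X)

Collecting: FIRST(X) = { 'n', ε }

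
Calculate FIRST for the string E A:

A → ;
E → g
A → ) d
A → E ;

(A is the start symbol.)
FIRST sets of the non-terminals involved (from the grammar, by fixed-point iteration):
  FIRST(E) = { 'g' }

To compute FIRST(E A), process the symbols left to right:
Symbol E is a non-terminal. Add FIRST(E) \ {ε} = { 'g' }
E is not nullable (ε ∉ FIRST(E)), so stop here.
FIRST(E A) = { 'g' }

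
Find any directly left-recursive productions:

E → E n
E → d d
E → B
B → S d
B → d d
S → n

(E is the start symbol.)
Yes, E is left-recursive

Direct left recursion occurs when N → N α for some non-terminal N (the right-hand side begins with the left-hand side itself).

E → E n: LEFT RECURSIVE (starts with E)
E → d d: starts with d
E → B: starts with B
B → S d: starts with S
B → d d: starts with d
S → n: starts with n

The grammar has direct left recursion on: E.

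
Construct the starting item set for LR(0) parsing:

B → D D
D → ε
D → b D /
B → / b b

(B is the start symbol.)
First, augment the grammar with B' → B
I₀ = CLOSURE({ [B' → . B] }):
  [B' → . B] has the dot before B: add [B → . D D], [B → . / b b]
  [B → . D D] has the dot before D: add [D → .], [D → . b D /]
No further items can be added.

I₀ = { [B → . / b b], [B → . D D], [B' → . B], [D → . b D /], [D → .] }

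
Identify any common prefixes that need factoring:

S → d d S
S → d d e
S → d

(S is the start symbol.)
Left-factoring is needed when two productions for the same non-terminal
share a common prefix on the right-hand side.

Productions for S:
  S → d d S
  S → d d e
  S → d

Found common prefix 'd' in productions for S

Answer: Yes, S has productions with common prefix 'd'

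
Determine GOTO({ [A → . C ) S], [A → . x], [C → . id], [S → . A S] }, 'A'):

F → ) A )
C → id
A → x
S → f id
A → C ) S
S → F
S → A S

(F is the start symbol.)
GOTO(I, 'A') = CLOSURE({ [A → αX.β] : [A → α.Xβ] ∈ I, X = 'A' })

Items with dot before 'A', with the dot advanced:
  [S → . A S] → [S → A . S]
Closure of the advanced items:
  [S → A . S] has the dot before S: add [S → . f id], [S → . F], [S → . A S]
  [S → . F] has the dot before F: add [F → . ) A )]
  [S → . A S] has the dot before A: add [A → . x], [A → . C ) S]
  [A → . C ) S] has the dot before C: add [C → . id]

GOTO = { [A → . C ) S], [A → . x], [C → . id], [F → . ) A )], [S → . A S], [S → . F], [S → . f id], [S → A . S] }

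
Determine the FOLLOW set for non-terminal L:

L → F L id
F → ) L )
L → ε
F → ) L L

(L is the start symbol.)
{ $, ')', 'id' }

L is the start symbol, so $ ∈ FOLLOW(L).
In L → F L id: L is followed by id, add FIRST(id) \ {ε} = { 'id' }
In F → ) L ): L is followed by ')', add FIRST(')') \ {ε} = { ')' }
In F → ) L L: L is followed by L, add FIRST(L) \ {ε} = { ')' }
  L is nullable, so also add FOLLOW(F)
In F → ) L L: L is at the end, add FOLLOW(F)

The FOLLOW sets referred to above (computed the same way, to a fixed point):
  FOLLOW(F) = { ')', 'id' }

Taking the union: FOLLOW(L) = { $, ')', 'id' }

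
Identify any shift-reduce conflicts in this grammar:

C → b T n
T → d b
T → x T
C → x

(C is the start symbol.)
Augment with C' → C and build the canonical LR(0) collection (I0 = CLOSURE({[C' → . C]}), then GOTO on every symbol after a dot until no new states appear). It has 10 states:
  I0: { [C → . b T n], [C → . x], [C' → . C] }  — shift
  I1: { [C' → C .] }  — accept
  I2: { [C → b . T n], [T → . d b], [T → . x T] }  — shift
  I3: { [C → x .] }  — reduce
  I4: { [C → b T . n] }  — shift
  I5: { [T → d . b] }  — shift
  I6: { [T → . d b], [T → . x T], [T → x . T] }  — shift
  I7: { [T → x T .] }  — reduce
  I8: { [T → d b .] }  — reduce
  I9: { [C → b T n .] }  — reduce

No state contains both a complete item and a shift item.

Answer: No shift-reduce conflicts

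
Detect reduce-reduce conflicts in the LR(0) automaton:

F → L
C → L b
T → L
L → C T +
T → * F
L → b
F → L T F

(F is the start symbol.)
Augment with F' → F and build the canonical LR(0) collection (I0 = CLOSURE({[F' → . F]}), then GOTO on every symbol after a dot until no new states appear). It has 14 states:
  I0: { [C → . L b], [F → . L T F], [F → . L], [F' → . F], [L → . C T +], [L → . b] }  — shift
  I1: { [C → . L b], [L → . C T +], [L → . b], [L → C . T +], [T → . * F], [T → . L] }  — shift
  I2: { [F' → F .] }  — accept
  I3: { [C → . L b], [C → L . b], [F → L . T F], [F → L .], [L → . C T +], [L → . b], [T → . * F], [T → . L] }  — shift, reduce
  I4: { [L → b .] }  — reduce
  I5: { [C → . L b], [F → . L T F], [F → . L], [L → . C T +], [L → . b], [T → * . F] }  — shift
  I6: { [C → L . b], [T → L .] }  — shift, reduce
  I7: { [C → . L b], [F → . L T F], [F → . L], [F → L T . F], [L → . C T +], [L → . b] }  — shift
  I8: { [C → L b .], [L → b .] }  — 2 reduces
  I9: { [F → L T F .] }  — reduce
  I10: { [C → L b .] }  — reduce
  I11: { [T → * F .] }  — reduce
  I12: { [L → C T . +] }  — shift
  I13: { [L → C T + .] }  — reduce

I8 contains complete items [C → L b .], [L → b .] — reduce-reduce conflict.

Answer: Yes — I8: [C → L b .] vs [L → b .]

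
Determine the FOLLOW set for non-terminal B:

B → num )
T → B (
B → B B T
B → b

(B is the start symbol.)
B is the start symbol, so $ ∈ FOLLOW(B).
In T → B (: B is followed by '(', add FIRST('(') \ {ε} = { '(' }
In B → B B T: B is followed by B T, add FIRST(B T) \ {ε} = { 'b', 'num' }
In B → B B T: B is followed by T, add FIRST(T) \ {ε} = { 'b', 'num' }

Taking the union: FOLLOW(B) = { $, '(', 'b', 'num' }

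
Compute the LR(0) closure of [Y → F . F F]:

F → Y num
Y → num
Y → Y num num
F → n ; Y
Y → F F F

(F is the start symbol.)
To compute CLOSURE, for each item [A → α.Bβ] where B is a non-terminal, add [B → .γ] for all productions B → γ; repeat for the newly added items until nothing changes.

Start with: [Y → F . F F]
  [Y → F . F F] has the dot before F: add [F → . Y num], [F → . n ; Y]
  [F → . Y num] has the dot before Y: add [Y → . num], [Y → . Y num num], [Y → . F F F]
No further items can be added.

CLOSURE = { [F → . Y num], [F → . n ; Y], [Y → . F F F], [Y → . Y num num], [Y → . num], [Y → F . F F] }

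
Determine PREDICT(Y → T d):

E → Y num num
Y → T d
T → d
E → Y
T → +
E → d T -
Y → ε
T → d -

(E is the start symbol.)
PREDICT(Y → T d) = (FIRST(RHS) \ {ε}) ∪ (FOLLOW(Y) if ε ∈ FIRST(RHS), i.e. RHS ⇒* ε)
FIRST(T) = { '+', 'd' }
FIRST(T d) = { '+', 'd' }
ε ∉ FIRST(T d), so FOLLOW(Y) is not added.
PREDICT(Y → T d) = { '+', 'd' }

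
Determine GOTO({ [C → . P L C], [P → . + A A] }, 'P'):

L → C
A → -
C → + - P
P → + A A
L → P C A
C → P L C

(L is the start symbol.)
GOTO(I, 'P') = CLOSURE({ [A → αX.β] : [A → α.Xβ] ∈ I, X = 'P' })

Items with dot before 'P', with the dot advanced:
  [C → . P L C] → [C → P . L C]
Closure of the advanced items:
  [C → P . L C] has the dot before L: add [L → . C], [L → . P C A]
  [L → . C] has the dot before C: add [C → . + - P], [C → . P L C]
  [L → . P C A] has the dot before P: add [P → . + A A]

GOTO = { [C → . + - P], [C → . P L C], [C → P . L C], [L → . C], [L → . P C A], [P → . + A A] }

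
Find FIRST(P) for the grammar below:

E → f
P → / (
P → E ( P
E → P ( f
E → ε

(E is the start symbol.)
{ '(', '/', 'f' }

FIRST sets of the other non-terminals involved (by the same procedure, iterated to a fixed point):
  FIRST(E) = { '(', '/', 'f', ε }

From P → / (:
  - '/' is a terminal: add '/' and stop
From P → E ( P:
  - E is a non-terminal: add FIRST(E) \ {ε} = { '(', '/', 'f' }
    E is nullable, so continue to the next symbol
  - '(' is a terminal: add '(' and stop

Collecting: FIRST(P) = { '(', '/', 'f' }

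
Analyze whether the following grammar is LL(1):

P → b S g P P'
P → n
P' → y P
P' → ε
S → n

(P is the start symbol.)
No. Predict set conflict for P': { 'y' }

A grammar is LL(1) if for each non-terminal N with multiple productions, the predict sets of those productions are pairwise disjoint, where PREDICT(N → α) = (FIRST(α) \ {ε}) ∪ (FOLLOW(N) if α ⇒* ε).

Relevant sets:
  FOLLOW(P') = { $, 'y' }

For P:
  PREDICT(P → b S g P P') = { 'b' }
  PREDICT(P → n) = { 'n' }
For P':
  PREDICT(P' → y P) = { 'y' }
  PREDICT(P' → ε) = { $, 'y' }
S has a single production, so nothing to check there.

Conflict found: Predict set conflict for P': { 'y' }
The grammar is NOT LL(1).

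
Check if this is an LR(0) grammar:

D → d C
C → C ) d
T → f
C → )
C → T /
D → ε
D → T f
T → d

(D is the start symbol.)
No. Shift-reduce conflict between [D → .] and [D → . d C]

A grammar is LR(0) if no state in the canonical LR(0) collection has:
  - both a shift item (dot before a terminal) and a complete item (shift-reduce conflict), or
  - two or more complete items (reduce-reduce conflict; the accept item [D' → D .] counts as a complete item here).

Augment with D' → D and build the canonical LR(0) collection (I0 = CLOSURE({[D' → . D]}), then GOTO on every symbol after a dot until no new states appear). It has 13 states:
  I0: { [D → . T f], [D → . d C], [D → .], [D' → . D], [T → . d], [T → . f] }  — shift, reduce
  I1: { [D' → D .] }  — accept
  I2: { [D → T . f] }  — shift
  I3: { [C → . )], [C → . C ) d], [C → . T /], [D → d . C], [T → . d], [T → . f], [T → d .] }  — shift, reduce
  I4: { [T → f .] }  — reduce
  I5: { [C → ) .] }  — reduce
  I6: { [C → C . ) d], [D → d C .] }  — shift, reduce
  I7: { [C → T . /] }  — shift
  I8: { [T → d .] }  — reduce
  I9: { [C → T / .] }  — reduce
  I10: { [C → C ) . d] }  — shift
  I11: { [C → C ) d .] }  — reduce
  I12: { [D → T f .] }  — reduce

Conflict in state I0:
  Shift-reduce conflict between [D → .] and [D → . d C]
So the grammar is NOT LR(0).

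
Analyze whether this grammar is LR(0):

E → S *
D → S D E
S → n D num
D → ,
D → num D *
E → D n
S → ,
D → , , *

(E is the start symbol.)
No. Shift-reduce conflict between [D → , .] and [D → , . , *]

A grammar is LR(0) if no state in the canonical LR(0) collection has:
  - both a shift item (dot before a terminal) and a complete item (shift-reduce conflict), or
  - two or more complete items (reduce-reduce conflict; the accept item [E' → E .] counts as a complete item here).

Augment with E' → E and build the canonical LR(0) collection (I0 = CLOSURE({[E' → . E]}), then GOTO on every symbol after a dot until no new states appear). It has 18 states:
  I0: { [D → . , , *], [D → . ,], [D → . S D E], [D → . num D *], [E → . D n], [E → . S *], [E' → . E], [S → . ,], [S → . n D num] }  — shift
  I1: { [D → , . , *], [D → , .], [S → , .] }  — shift, 2 reduces
  I2: { [E → D . n] }  — shift
  I3: { [E' → E .] }  — accept
  I4: { [D → . , , *], [D → . ,], [D → . S D E], [D → . num D *], [D → S . D E], [E → S . *], [S → . ,], [S → . n D num] }  — shift
  I5: { [D → . , , *], [D → . ,], [D → . S D E], [D → . num D *], [S → . ,], [S → . n D num], [S → n . D num] }  — shift
  I6: { [D → . , , *], [D → . ,], [D → . S D E], [D → . num D *], [D → num . D *], [S → . ,], [S → . n D num] }  — shift
  I7: { [D → num D . *] }  — shift
  I8: { [D → . , , *], [D → . ,], [D → . S D E], [D → . num D *], [D → S . D E], [S → . ,], [S → . n D num] }  — shift
  I9: { [D → . , , *], [D → . ,], [D → . S D E], [D → . num D *], [D → S D . E], [E → . D n], [E → . S *], [S → . ,], [S → . n D num] }  — shift
  I10: { [D → S D E .] }  — reduce
  I11: { [D → num D * .] }  — reduce
  I12: { [S → n D . num] }  — shift
  I13: { [S → n D num .] }  — reduce
  I14: { [E → S * .] }  — reduce
  I15: { [E → D n .] }  — reduce
  I16: { [D → , , . *] }  — shift
  I17: { [D → , , * .] }  — reduce

Conflict in state I1:
  Shift-reduce conflict between [D → , .] and [D → , . , *]
So the grammar is NOT LR(0).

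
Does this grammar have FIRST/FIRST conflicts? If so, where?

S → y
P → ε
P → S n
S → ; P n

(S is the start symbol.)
FIRST sets of the non-terminals at (or reachable through a nullable prefix from) the front of some alternative:
  FIRST(S) = { ';', 'y' }

Productions for S:
  S → y: FIRST = { 'y' }
  S → ; P n: FIRST = { ';' }
Productions for P:
  P → ε: FIRST = { ε }
  P → S n: FIRST = { ';', 'y' }

All alternatives of each non-terminal have pairwise disjoint FIRST sets.

Answer: No FIRST/FIRST conflicts.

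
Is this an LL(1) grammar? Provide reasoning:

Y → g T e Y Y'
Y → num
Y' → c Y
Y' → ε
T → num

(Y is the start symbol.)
Relevant sets:
  FOLLOW(Y') = { $, 'c' }

For Y:
  PREDICT(Y → g T e Y Y') = { 'g' }
  PREDICT(Y → num) = { 'num' }
For Y':
  PREDICT(Y' → c Y) = { 'c' }
  PREDICT(Y' → ε) = { $, 'c' }
T has a single production, so nothing to check there.

Conflict found: Predict set conflict for Y': { 'c' }
The grammar is NOT LL(1).

Answer: No. Predict set conflict for Y': { 'c' }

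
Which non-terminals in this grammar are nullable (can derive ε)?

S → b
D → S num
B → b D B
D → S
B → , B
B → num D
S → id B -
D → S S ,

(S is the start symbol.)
There are no ε-productions, so no non-terminal can derive ε.
No non-terminals are nullable.

Answer: None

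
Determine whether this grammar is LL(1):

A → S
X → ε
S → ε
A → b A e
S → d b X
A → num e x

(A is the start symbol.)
Relevant sets:
  FIRST(S) = { 'd', ε }
  FOLLOW(A) = { $, 'e' }
  FOLLOW(S) = { $, 'e' }

For A:
  PREDICT(A → S) = { $, 'd', 'e' }
  PREDICT(A → b A e) = { 'b' }
  PREDICT(A → num e x) = { 'num' }
For S:
  PREDICT(S → ε) = { $, 'e' }
  PREDICT(S → d b X) = { 'd' }
X has a single production, so nothing to check there.

All predict sets are disjoint. The grammar IS LL(1).

Answer: Yes, the grammar is LL(1).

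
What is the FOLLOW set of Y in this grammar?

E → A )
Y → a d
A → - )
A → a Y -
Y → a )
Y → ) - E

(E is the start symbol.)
{ '-' }

In A → a Y -: Y is followed by '-', add FIRST('-') \ {ε} = { '-' }

Taking the union: FOLLOW(Y) = { '-' }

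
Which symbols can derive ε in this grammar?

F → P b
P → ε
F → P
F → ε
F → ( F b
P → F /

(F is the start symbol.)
{ 'F', 'P' }

A non-terminal is nullable if it can derive ε (the empty string): either it has an ε-production, or it has a production whose right-hand side consists entirely of nullable non-terminals.

ε-productions: P → ε, F → ε
So P, F are immediately nullable.
Every non-terminal is now nullable.
Nullable = { 'F', 'P' }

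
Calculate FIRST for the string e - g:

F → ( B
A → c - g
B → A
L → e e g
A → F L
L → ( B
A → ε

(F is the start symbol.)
To compute FIRST(e - g), process the symbols left to right:
Symbol e is a terminal. Add 'e' and stop.
FIRST(e - g) = { 'e' }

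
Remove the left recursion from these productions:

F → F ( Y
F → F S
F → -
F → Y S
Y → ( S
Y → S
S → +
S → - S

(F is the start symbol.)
F is directly left-recursive. The standard transformation for
  A → A α₁ | ... | A α_m | β₁ | ... | β_n
is
  A  → β₁ A' | ... | β_n A'
  A' → α₁ A' | ... | α_m A' | ε

F → - becomes F → - F'
F → Y S becomes F → Y S F'
F → F ( Y becomes F' → ( Y F'
F → F S becomes F' → S F'
Add F' → ε

Productions for other non-terminals are unchanged:
  Y → ( S
  Y → S
  S → +
  S → - S

Resulting grammar:
F → - F'
F → Y S F'
F' → ( Y F'
F' → S F'
F' → ε
Y → ( S
Y → S
S → +
S → - S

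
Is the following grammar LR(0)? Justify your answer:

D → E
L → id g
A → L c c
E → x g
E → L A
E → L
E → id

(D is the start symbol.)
Augment with D' → D and build the canonical LR(0) collection (I0 = CLOSURE({[D' → . D]}), then GOTO on every symbol after a dot until no new states appear). It has 13 states:
  I0: { [D → . E], [D' → . D], [E → . L A], [E → . L], [E → . id], [E → . x g], [L → . id g] }  — shift
  I1: { [D' → D .] }  — accept
  I2: { [D → E .] }  — reduce
  I3: { [A → . L c c], [E → L . A], [E → L .], [L → . id g] }  — shift, reduce
  I4: { [E → id .], [L → id . g] }  — shift, reduce
  I5: { [E → x . g] }  — shift
  I6: { [E → x g .] }  — reduce
  I7: { [L → id g .] }  — reduce
  I8: { [E → L A .] }  — reduce
  I9: { [A → L . c c] }  — shift
  I10: { [L → id . g] }  — shift
  I11: { [A → L c . c] }  — shift
  I12: { [A → L c c .] }  — reduce

Conflict in state I3:
  Shift-reduce conflict between [E → L .] and [L → . id g]
So the grammar is NOT LR(0).

Answer: No. Shift-reduce conflict between [E → L .] and [L → . id g]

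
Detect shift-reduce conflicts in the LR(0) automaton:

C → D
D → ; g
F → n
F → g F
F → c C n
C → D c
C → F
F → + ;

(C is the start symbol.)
Yes — I4: [C → D .] vs [C → D . c]

Augment with C' → C and build the canonical LR(0) collection (I0 = CLOSURE({[C' → . C]}), then GOTO on every symbol after a dot until no new states appear). It has 15 states:
  I0: { [C → . D c], [C → . D], [C → . F], [C' → . C], [D → . ; g], [F → . + ;], [F → . c C n], [F → . g F], [F → . n] }  — shift
  I1: { [F → + . ;] }  — shift
  I2: { [D → ; . g] }  — shift
  I3: { [C' → C .] }  — accept
  I4: { [C → D . c], [C → D .] }  — shift, reduce
  I5: { [C → F .] }  — reduce
  I6: { [C → . D c], [C → . D], [C → . F], [D → . ; g], [F → . + ;], [F → . c C n], [F → . g F], [F → . n], [F → c . C n] }  — shift
  I7: { [F → . + ;], [F → . c C n], [F → . g F], [F → . n], [F → g . F] }  — shift
  I8: { [F → n .] }  — reduce
  I9: { [F → g F .] }  — reduce
  I10: { [F → c C . n] }  — shift
  I11: { [F → c C n .] }  — reduce
  I12: { [C → D c .] }  — reduce
  I13: { [D → ; g .] }  — reduce
  I14: { [F → + ; .] }  — reduce

I4 contains reduce item [C → D .] and shift item [C → D . c] — shift-reduce conflict.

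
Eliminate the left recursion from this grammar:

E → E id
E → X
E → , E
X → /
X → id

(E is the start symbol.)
E → X E'
E → , E E'
E' → id E'
E' → ε
X → /
X → id

E is directly left-recursive. The standard transformation for
  A → A α₁ | ... | A α_m | β₁ | ... | β_n
is
  A  → β₁ A' | ... | β_n A'
  A' → α₁ A' | ... | α_m A' | ε

E → X becomes E → X E'
E → , E becomes E → , E E'
E → E id becomes E' → id E'
Add E' → ε

Productions for other non-terminals are unchanged:
  X → /
  X → id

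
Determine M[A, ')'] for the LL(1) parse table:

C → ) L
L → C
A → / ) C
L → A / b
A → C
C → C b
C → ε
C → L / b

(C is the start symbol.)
To find M[A, ')'], we find productions for A where ')' is in the predict set (PREDICT(N → α) = (FIRST(α) \ {ε}) ∪ (FOLLOW(N) if α ⇒* ε)).

Relevant sets:
  FIRST(C) = { ')', '/', 'b', ε }
  FOLLOW(A) = { '/' }

A → / ) C: PREDICT = { '/' }
A → C: PREDICT = { ')', '/', 'b' }
  ')' is in predict set, so this production goes in M[A, ')']

M[A, ')'] = A → C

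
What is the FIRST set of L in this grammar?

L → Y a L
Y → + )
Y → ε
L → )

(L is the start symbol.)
FIRST sets of the other non-terminals involved (by the same procedure, iterated to a fixed point):
  FIRST(Y) = { '+', ε }

From L → Y a L:
  - Y is a non-terminal: add FIRST(Y) \ {ε} = { '+' }
    Y is nullable, so continue to the next symbol
  - a is a terminal: add 'a' and stop
From L → ):
  - ')' is a terminal: add ')' and stop

Collecting: FIRST(L) = { ')', '+', 'a' }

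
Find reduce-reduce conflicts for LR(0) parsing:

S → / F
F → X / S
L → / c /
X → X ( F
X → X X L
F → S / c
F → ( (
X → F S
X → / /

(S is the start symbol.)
No reduce-reduce conflicts

Augment with S' → S and build the canonical LR(0) collection (I0 = CLOSURE({[S' → . S]}), then GOTO on every symbol after a dot until no new states appear). It has 24 states:
  I0: { [S → . / F], [S' → . S] }  — shift
  I1: { [F → . ( (], [F → . S / c], [F → . X / S], [S → . / F], [S → / . F], [X → . / /], [X → . F S], [X → . X ( F], [X → . X X L] }  — shift
  I2: { [S' → S .] }  — accept
  I3: { [F → ( . (] }  — shift
  I4: { [F → . ( (], [F → . S / c], [F → . X / S], [S → . / F], [S → / . F], [X → . / /], [X → . F S], [X → . X ( F], [X → . X X L], [X → / . /] }  — shift
  I5: { [S → . / F], [S → / F .], [X → F . S] }  — shift, reduce
  I6: { [F → S . / c] }  — shift
  I7: { [F → . ( (], [F → . S / c], [F → . X / S], [F → X . / S], [S → . / F], [X → . / /], [X → . F S], [X → . X ( F], [X → . X X L], [X → X . ( F], [X → X . X L] }  — shift
  I8: { [F → ( . (], [F → . ( (], [F → . S / c], [F → . X / S], [S → . / F], [X → . / /], [X → . F S], [X → . X ( F], [X → . X X L], [X → X ( . F] }  — shift
  I9: { [F → . ( (], [F → . S / c], [F → . X / S], [F → X / . S], [S → . / F], [S → / . F], [X → . / /], [X → . F S], [X → . X ( F], [X → . X X L], [X → / . /] }  — shift
  I10: { [S → . / F], [X → F . S] }  — shift
  I11: { [F → . ( (], [F → . S / c], [F → . X / S], [F → X . / S], [L → . / c /], [S → . / F], [X → . / /], [X → . F S], [X → . X ( F], [X → . X X L], [X → X . ( F], [X → X . X L], [X → X X . L] }  — shift
  I12: { [F → . ( (], [F → . S / c], [F → . X / S], [F → X / . S], [L → / . c /], [S → . / F], [S → / . F], [X → . / /], [X → . F S], [X → . X ( F], [X → . X X L], [X → / . /] }  — shift
  I13: { [X → X X L .] }  — reduce
  I14: { [F → . ( (], [F → . S / c], [F → . X / S], [S → . / F], [S → / . F], [X → . / /], [X → . F S], [X → . X ( F], [X → . X X L], [X → / . /], [X → / / .] }  — shift, reduce
  I15: { [F → S . / c], [F → X / S .] }  — shift, reduce
  I16: { [L → / c . /] }  — shift
  I17: { [L → / c / .] }  — reduce
  I18: { [F → S / . c] }  — shift
  I19: { [F → S / c .] }  — reduce
  I20: { [X → F S .] }  — reduce
  I21: { [F → ( ( .], [F → ( . (] }  — shift, reduce
  I22: { [S → . / F], [X → F . S], [X → X ( F .] }  — shift, reduce
  I23: { [F → ( ( .] }  — reduce

No state contains more than one complete item.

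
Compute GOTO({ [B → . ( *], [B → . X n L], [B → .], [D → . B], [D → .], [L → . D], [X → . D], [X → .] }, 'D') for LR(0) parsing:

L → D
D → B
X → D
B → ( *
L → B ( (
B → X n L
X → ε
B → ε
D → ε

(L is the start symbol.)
{ [L → D .], [X → D .] }

GOTO(I, 'D') = CLOSURE({ [A → αX.β] : [A → α.Xβ] ∈ I, X = 'D' })

Items with dot before 'D', with the dot advanced:
  [L → . D] → [L → D .]
  [X → . D] → [X → D .]
Closure adds nothing (no advanced item has the dot before a non-terminal).

GOTO = { [L → D .], [X → D .] }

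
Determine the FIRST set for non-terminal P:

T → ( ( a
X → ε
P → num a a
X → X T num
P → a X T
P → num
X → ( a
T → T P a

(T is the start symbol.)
{ 'a', 'num' }

To compute FIRST(P), examine every production with P on the left-hand side, reading each right-hand side left to right until a non-nullable symbol is reached.

From P → num a a:
  - num is a terminal: add 'num' and stop
From P → a X T:
  - a is a terminal: add 'a' and stop
From P → num:
  - num is a terminal: add 'num' and stop

Collecting: FIRST(P) = { 'a', 'num' }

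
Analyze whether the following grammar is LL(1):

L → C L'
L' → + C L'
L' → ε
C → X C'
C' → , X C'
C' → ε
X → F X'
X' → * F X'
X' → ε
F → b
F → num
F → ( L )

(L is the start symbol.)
Yes, the grammar is LL(1).

A grammar is LL(1) if for each non-terminal N with multiple productions, the predict sets of those productions are pairwise disjoint, where PREDICT(N → α) = (FIRST(α) \ {ε}) ∪ (FOLLOW(N) if α ⇒* ε).

Relevant sets:
  FOLLOW(L') = { $, ')' }
  FOLLOW(C') = { $, ')', '+' }
  FOLLOW(X') = { $, ')', '+', ',' }

For L':
  PREDICT(L' → '+' C L') = { '+' }
  PREDICT(L' → ε) = { $, ')' }
For C':
  PREDICT(C' → ',' X C') = { ',' }
  PREDICT(C' → ε) = { $, ')', '+' }
For X':
  PREDICT(X' → '*' F X') = { '*' }
  PREDICT(X' → ε) = { $, ')', '+', ',' }
For F:
  PREDICT(F → b) = { 'b' }
  PREDICT(F → num) = { 'num' }
  PREDICT(F → '(' L ')') = { '(' }
L, C, X have a single production, so nothing to check there.

All predict sets are disjoint. The grammar IS LL(1).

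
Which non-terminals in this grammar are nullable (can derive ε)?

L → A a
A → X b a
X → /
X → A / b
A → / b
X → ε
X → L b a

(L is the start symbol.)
A non-terminal is nullable if it can derive ε (the empty string): either it has an ε-production, or it has a production whose right-hand side consists entirely of nullable non-terminals.

ε-productions: X → ε
So X is immediately nullable.
No further non-terminal can be added: every production for the remaining non-terminals contains a terminal or a non-nullable non-terminal.
Nullable = { 'X' }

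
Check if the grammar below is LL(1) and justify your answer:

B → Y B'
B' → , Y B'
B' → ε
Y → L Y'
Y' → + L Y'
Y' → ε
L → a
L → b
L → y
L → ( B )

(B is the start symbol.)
Yes, the grammar is LL(1).

A grammar is LL(1) if for each non-terminal N with multiple productions, the predict sets of those productions are pairwise disjoint, where PREDICT(N → α) = (FIRST(α) \ {ε}) ∪ (FOLLOW(N) if α ⇒* ε).

Relevant sets:
  FOLLOW(B') = { $, ')' }
  FOLLOW(Y') = { $, ')', ',' }

For B':
  PREDICT(B' → ',' Y B') = { ',' }
  PREDICT(B' → ε) = { $, ')' }
For Y':
  PREDICT(Y' → '+' L Y') = { '+' }
  PREDICT(Y' → ε) = { $, ')', ',' }
For L:
  PREDICT(L → a) = { 'a' }
  PREDICT(L → b) = { 'b' }
  PREDICT(L → y) = { 'y' }
  PREDICT(L → '(' B ')') = { '(' }
B, Y have a single production, so nothing to check there.

All predict sets are disjoint. The grammar IS LL(1).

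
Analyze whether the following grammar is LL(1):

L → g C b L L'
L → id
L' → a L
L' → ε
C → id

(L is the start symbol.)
Relevant sets:
  FOLLOW(L') = { $, 'a' }

For L:
  PREDICT(L → g C b L L') = { 'g' }
  PREDICT(L → id) = { 'id' }
For L':
  PREDICT(L' → a L) = { 'a' }
  PREDICT(L' → ε) = { $, 'a' }
C has a single production, so nothing to check there.

Conflict found: Predict set conflict for L': { 'a' }
The grammar is NOT LL(1).

Answer: No. Predict set conflict for L': { 'a' }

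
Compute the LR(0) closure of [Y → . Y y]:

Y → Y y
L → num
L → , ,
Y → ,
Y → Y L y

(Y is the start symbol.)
To compute CLOSURE, for each item [A → α.Bβ] where B is a non-terminal, add [B → .γ] for all productions B → γ; repeat for the newly added items until nothing changes.

Start with: [Y → . Y y]
  [Y → . Y y] has the dot before Y: add [Y → . ,], [Y → . Y L y]
No further items can be added.

CLOSURE = { [Y → . ,], [Y → . Y L y], [Y → . Y y] }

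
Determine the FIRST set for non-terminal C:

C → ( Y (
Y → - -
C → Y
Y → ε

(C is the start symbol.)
{ '(', '-', ε }

To compute FIRST(C), examine every production with C on the left-hand side, reading each right-hand side left to right until a non-nullable symbol is reached.

FIRST sets of the other non-terminals involved (by the same procedure, iterated to a fixed point):
  FIRST(Y) = { '-', ε }

From C → ( Y (:
  - '(' is a terminal: add '(' and stop
From C → Y:
  - Y is a non-terminal: add FIRST(Y) \ {ε} = { '-' }
    Y is nullable and nothing follows, so the whole right-hand side can vanish: ε ∈ FIRST(C)

Collecting: FIRST(C) = { '(', '-', ε }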